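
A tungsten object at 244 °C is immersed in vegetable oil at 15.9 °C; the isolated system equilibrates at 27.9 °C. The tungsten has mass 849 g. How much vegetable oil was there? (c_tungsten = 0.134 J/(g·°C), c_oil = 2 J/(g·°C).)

Conservation of energy gives ΣQ = 0:
849×0.134×(27.9 − 244) + m×2×(27.9 − 15.9) = 0
24 m = 24585
m = 24585/24 ≈ 1024 g

m ≈ 1020 g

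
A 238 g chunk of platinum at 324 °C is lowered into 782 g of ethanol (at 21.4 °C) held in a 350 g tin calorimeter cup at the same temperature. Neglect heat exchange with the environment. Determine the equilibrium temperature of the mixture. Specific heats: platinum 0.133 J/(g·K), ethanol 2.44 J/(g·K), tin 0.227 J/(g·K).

Let T be the final temperature. ΣQ_i = 0:
238×0.133×(T − 324) + 782×2.44×(T − 21.4) + 350×0.227×(T − 21.4) = 0
31.65(T − 324) + 1908.1(T − 21.4) + 79.45(T − 21.4) = 0
(31.65 + 1908.1 + 79.45) T = 31.65×324 + 1908.1×21.4 + 79.45×21.4
T = 52789/2019.2 ≈ 26.14 °C

T_f ≈ 26.1 °C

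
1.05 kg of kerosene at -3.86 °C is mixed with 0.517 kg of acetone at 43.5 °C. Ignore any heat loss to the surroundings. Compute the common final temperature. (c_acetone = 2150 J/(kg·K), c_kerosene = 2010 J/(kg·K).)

T_f ≈ 12.5 °C

T_f = Σ m_i c_i T_i / Σ m_i c_i:
T_f = (1111.5×43.5 + 2110.5×(-3.86)) / (1111.5 + 2110.5)
    = 40206 / 3222.1 ≈ 12.48 °C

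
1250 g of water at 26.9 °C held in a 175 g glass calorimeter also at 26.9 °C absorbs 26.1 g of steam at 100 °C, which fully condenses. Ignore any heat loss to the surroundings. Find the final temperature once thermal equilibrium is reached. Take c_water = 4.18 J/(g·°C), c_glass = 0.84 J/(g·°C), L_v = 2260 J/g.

Setting the total heat transfer to zero:
steam→water at 100 °C releases m L_v = 26.1·2260 = 58986
  condensed water 100 °C→T: 109.1(T − 100)
  water warms: 1250·4.18·(T − 26.9) = 5225(T − 26.9)
  glass cup: 175·0.84·(T − 26.9) = 147(T − 26.9)
5481.1 T = 58986 + 10910 + 144507 = 214403
T ≈ 39.12 °C, under the boiling point, so the assumption holds.

T_f ≈ 39.1 °C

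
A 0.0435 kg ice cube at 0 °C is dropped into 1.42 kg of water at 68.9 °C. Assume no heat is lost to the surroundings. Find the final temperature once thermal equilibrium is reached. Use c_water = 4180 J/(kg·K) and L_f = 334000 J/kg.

T_f ≈ 64.5 °C

Net heat exchanged in the isolated system is zero:
latent heat to melt: 0.0435·334000 = 14529
  warm the meltwater: 181.83 T
  water: 5935.6(T − 68.9)
6117.4 T = 408963 − 14529 = 394434
T ≈ 64.48 °C — above 0 °C, consistent with complete melting.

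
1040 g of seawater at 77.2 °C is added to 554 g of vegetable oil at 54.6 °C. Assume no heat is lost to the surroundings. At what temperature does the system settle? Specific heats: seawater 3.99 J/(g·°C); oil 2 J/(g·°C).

T_f ≈ 72.4 °C

With ΣQ=0 the equilibrium temperature is the m·c-weighted mean:
T_f = (4149.6·77.2 + 1108·54.6) / (4149.6 + 1108)
    = 380846 / 5257.6 ≈ 72.44 °C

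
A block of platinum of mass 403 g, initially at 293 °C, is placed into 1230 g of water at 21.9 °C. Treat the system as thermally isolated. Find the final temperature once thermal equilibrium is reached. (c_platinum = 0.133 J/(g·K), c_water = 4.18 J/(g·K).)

T_f ≈ 24.7 °C

Let T be the final temperature. ΣQ_i = 0:
403*0.133*(T − 293) + 1230*4.18*(T − 21.9) = 0
(53.6 + 5141.4) T = 53.6*293 + 5141.4*21.9
T = 128301/5195 ≈ 24.70 °C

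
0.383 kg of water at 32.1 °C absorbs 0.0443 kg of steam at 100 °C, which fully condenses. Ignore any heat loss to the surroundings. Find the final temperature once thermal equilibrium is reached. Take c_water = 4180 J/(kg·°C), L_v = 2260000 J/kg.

T_f ≈ 95.2 °C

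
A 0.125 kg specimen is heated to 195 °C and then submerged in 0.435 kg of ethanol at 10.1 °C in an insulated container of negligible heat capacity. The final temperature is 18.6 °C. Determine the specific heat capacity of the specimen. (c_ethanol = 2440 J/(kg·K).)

c ≈ 409 J/(kg·K)

Setting the total heat transfer to zero:
0.125·c·(18.6 − 195) + 0.435·2440·(18.6 − 10.1) = 0
-22.05 c = -9021.9
c = -9021.9/-22.05 ≈ 409.2 J/(kg·K)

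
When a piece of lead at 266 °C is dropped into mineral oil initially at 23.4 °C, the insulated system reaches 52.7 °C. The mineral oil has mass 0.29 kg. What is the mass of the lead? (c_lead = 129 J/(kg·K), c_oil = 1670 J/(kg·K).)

m ≈ 0.516 kg

|Q_lead| = |Q_oil|:
m·129·(266 − 52.7) = 0.29·1670·(52.7 − 23.4)
27516 m = 14190  ⇒  m ≈ 0.5157 kg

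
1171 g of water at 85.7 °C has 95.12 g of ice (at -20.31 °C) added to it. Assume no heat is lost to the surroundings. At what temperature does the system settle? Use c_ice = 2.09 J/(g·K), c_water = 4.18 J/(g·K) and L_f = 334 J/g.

Energy balance with sensible and latent terms:
warm ice to 0 °C: 95.12·2.09·(0 − (-20.31)) = 4037.6; latent heat to melt: 95.12·334 = 31770; warm the meltwater: 397.6 T; water cools: 1171·4.18·(T − 85.7) = 4894.8(T − 85.7)
5292.4 T = 419483 − 35808 = 383675
T ≈ 72.50 °C. Since T > 0 °C, the all-ice-melts assumption holds.

T_f ≈ 72.5 °C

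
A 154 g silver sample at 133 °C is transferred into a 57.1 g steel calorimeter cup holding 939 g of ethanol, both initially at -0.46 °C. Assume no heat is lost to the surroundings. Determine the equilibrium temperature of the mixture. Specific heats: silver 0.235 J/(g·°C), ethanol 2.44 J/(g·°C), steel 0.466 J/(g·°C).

Taking heat into each body as positive, Σ m c ΔT = 0:
154·0.235·(T − 133) + 939·2.44·(T − (-0.46)) + 57.1·0.466·(T − (-0.46)) = 0
(36.19 + 2291.2 + 26.61) T = 36.19·133 + 2291.2·(-0.46) + 26.61·(-0.46)
T = 3747.1/2354 ≈ 1.59 °C

T_f ≈ 1.6 °C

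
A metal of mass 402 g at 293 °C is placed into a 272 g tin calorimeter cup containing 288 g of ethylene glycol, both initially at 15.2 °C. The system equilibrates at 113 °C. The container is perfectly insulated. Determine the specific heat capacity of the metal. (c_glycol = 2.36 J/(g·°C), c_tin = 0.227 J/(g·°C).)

c ≈ 1 J/(g·°C)

Taking heat into each body as positive, Σ m c ΔT = 0:
402×c×(113 − 293) + 288×2.36×(113 − 15.2) + 272×0.227×(113 − 15.2) = 0
-72360 c = -72511
c = -72511/-72360 ≈ 1.002 J/(g·°C)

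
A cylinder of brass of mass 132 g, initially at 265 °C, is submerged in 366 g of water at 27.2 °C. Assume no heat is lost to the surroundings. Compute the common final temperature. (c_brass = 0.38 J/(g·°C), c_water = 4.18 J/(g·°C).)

T_f is the heat-capacity-weighted average of the initial temperatures:
T_f = (50.16*265 + 1529.9*27.2) / (50.16 + 1529.9)
    = 54905 / 1580 ≈ 34.75 °C

T_f ≈ 34.7 °C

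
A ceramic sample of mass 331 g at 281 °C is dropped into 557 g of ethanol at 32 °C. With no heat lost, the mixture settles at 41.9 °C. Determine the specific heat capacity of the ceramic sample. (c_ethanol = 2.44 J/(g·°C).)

m_s c (T_s − T_f) = m_ethanol c_ethanol (T_f − T_0):
331×c×(281 − 41.9) = 557×2.44×(41.9 − 32)
79142 c = 13455  ⇒  c ≈ 0.17 J/(g·°C)

c ≈ 0.17 J/(g·°C)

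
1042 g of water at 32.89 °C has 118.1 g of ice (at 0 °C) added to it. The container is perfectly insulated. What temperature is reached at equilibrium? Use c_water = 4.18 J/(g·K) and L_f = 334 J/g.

T_f ≈ 21.4 °C

Let T be the final temperature. ΣQ_i = 0:
melt ice: 118.1×334 = 39445; warm the meltwater: 493.66 T; water: 4355.6(T − 32.89)
4849.2 T = 143254 − 39445 = 103809
T ≈ 21.41 °C — above 0 °C, consistent with complete melting.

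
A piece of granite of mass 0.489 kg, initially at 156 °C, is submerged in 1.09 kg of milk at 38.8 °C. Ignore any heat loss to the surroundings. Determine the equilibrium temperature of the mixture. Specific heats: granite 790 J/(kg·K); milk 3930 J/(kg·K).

T_f ≈ 48.5 °C

T_f = Σ m_i c_i T_i / Σ m_i c_i:
T_f = (386.31*156 + 4283.7*38.8) / (386.31 + 4283.7)
    = 226472 / 4670 ≈ 48.49 °C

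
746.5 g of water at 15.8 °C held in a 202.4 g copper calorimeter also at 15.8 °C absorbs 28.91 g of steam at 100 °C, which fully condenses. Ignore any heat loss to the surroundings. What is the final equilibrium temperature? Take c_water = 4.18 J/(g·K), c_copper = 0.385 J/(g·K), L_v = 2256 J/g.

T_f ≈ 38.5 °C

Sum of m c ΔT and latent-heat terms is zero:
condense steam: −28.91×2256 = −65221
  condensed water 100 °C→T: 120.84(T − 100)
  original water: 3120.4(T − 15.8)
  copper cup: 202.4×0.385×(T − 15.8) = 77.92(T − 15.8)
3319.1 T = 65221 + 12084 + 50533 = 127838
T ≈ 38.52 °C, under the boiling point, so the assumption holds.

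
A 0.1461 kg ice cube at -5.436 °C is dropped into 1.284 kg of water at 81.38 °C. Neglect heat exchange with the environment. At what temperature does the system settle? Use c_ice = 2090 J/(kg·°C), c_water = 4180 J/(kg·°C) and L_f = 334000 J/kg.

T_f ≈ 64.6 °C

Energy conservation, ΣQ = 0:
warm ice to 0 °C: 0.1461×2090×(0 − (-5.436)) = 1659.9
  melt ice: 0.1461×334000 = 48797
  meltwater 0→T: 0.1461×4180×T = 610.7 T
  water: 5367.1(T − 81.38)
5977.8 T = 436776 − 50457 = 386319
T ≈ 64.63 °C — above 0 °C, consistent with complete melting.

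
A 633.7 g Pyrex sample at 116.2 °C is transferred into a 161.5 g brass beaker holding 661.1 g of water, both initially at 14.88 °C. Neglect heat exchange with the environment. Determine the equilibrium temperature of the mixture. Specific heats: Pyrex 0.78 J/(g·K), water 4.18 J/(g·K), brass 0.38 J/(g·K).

Let T be the final temperature. ΣQ_i = 0:
633.7×0.78×(T − 116.2) + 661.1×4.18×(T − 14.88) + 161.5×0.38×(T − 14.88) = 0
494.29(T − 116.2) + 2763.4(T − 14.88) + 61.37(T − 14.88) = 0
(494.29 + 2763.4 + 61.37) T = 494.29×116.2 + 2763.4×14.88 + 61.37×14.88
T ≈ 29.97 °C

T_f ≈ 30.0 °C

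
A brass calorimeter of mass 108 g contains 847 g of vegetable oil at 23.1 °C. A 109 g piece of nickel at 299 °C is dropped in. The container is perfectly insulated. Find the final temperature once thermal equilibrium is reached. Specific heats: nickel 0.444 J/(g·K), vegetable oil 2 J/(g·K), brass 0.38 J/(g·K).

T_f ≈ 30.6 °C

Heat gained plus heat lost sum to zero:
109*0.444*(T − 299) + 847*2*(T − 23.1) + 108*0.38*(T − 23.1) = 0
48.4(T − 299) + 1694(T − 23.1) + 41.04(T − 23.1) = 0
1783.4 T = 54550
T = 54550 / 1783.4 = 30.6 °C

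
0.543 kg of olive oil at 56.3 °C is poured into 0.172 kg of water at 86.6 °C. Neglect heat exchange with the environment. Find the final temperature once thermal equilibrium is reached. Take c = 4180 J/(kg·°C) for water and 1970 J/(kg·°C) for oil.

T_f ≈ 68.5 °C

Heat lost by the water equals heat gained by the oil:
0.172×4180×(86.6 − T) = 0.543×1970×(T − 56.3)
718.96(86.6 − T) = 1069.7(T − 56.3)
1788.7 T = 122487  ⇒  T ≈ 68.48 °C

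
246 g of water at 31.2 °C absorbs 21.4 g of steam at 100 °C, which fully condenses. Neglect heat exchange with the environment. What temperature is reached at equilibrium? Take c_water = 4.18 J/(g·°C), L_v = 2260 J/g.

T_f ≈ 80.0 °C

Let T be the final temperature. ΣQ_i = 0:
condense steam: −21.4×2260 = −48364; condensate cools 100→T: 21.4×4.18×(T − 100) = 89.45(T − 100); water warms: 246×4.18×(T − 31.2) = 1028.3(T − 31.2)
1117.7 T = 48364 + 8945.2 + 32082 = 89392
T ≈ 79.98 °C (< 100 °C, so full condensation is consistent).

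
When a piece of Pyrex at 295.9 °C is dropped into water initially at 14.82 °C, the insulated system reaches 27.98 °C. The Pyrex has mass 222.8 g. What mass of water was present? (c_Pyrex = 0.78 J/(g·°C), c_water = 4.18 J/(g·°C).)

m ≈ 846 g

|Q_Pyrex| = |Q_water|:
222.8×0.78×(295.9 − 27.98) = m×4.18×(27.98 − 14.82)
55.01 m = 46560  ⇒  m ≈ 846.4 g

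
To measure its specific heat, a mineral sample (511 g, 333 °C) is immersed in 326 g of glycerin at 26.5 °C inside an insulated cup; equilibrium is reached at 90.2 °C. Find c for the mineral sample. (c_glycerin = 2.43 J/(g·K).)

Heat gained plus heat lost sum to zero:
511×c×(90.2 − 333) + 326×2.43×(90.2 − 26.5) = 0
-124071 c = -50462
c = -50462/-124071 ≈ 0.4067 J/(g·K)

c ≈ 0.407 J/(g·K)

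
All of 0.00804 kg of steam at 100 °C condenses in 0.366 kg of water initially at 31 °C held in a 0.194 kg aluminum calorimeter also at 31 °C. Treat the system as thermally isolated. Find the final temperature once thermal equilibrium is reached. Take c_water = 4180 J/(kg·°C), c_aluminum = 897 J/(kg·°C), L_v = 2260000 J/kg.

T_f ≈ 42.8 °C

Setting the total heat transfer to zero:
steam→water at 100 °C releases m L_v = 0.00804×2260000 = 18170
  condensed water 100 °C→T: 33.61(T − 100)
  water warms: 0.366×4180×(T − 31) = 1529.9(T − 31)
  aluminum cup: 0.194×897×(T − 31) = 174.02(T − 31)
1737.5 T = 18170 + 3360.7 + 52821 = 74352
T ≈ 42.79 °C, under the boiling point, so the assumption holds.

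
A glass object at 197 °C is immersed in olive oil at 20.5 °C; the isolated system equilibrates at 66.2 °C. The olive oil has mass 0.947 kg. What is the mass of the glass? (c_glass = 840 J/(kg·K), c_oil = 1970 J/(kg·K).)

m ≈ 0.776 kg

Heat lost by the glass = heat gained by the oil:
m×840×(197 − 66.2) = 0.947×1970×(66.2 − 20.5)
109872 m = 85257  ⇒  m ≈ 0.776 kg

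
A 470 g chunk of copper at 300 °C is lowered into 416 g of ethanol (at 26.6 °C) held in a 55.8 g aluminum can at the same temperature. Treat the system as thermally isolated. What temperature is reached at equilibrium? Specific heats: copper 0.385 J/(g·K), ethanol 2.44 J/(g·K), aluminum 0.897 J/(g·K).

T_f is the heat-capacity-weighted average of the initial temperatures:
T_f = (180.95*300 + 1015*26.6 + 50.05*26.6) / (180.95 + 1015 + 50.05)
    = 82616 / 1246 ≈ 66.30 °C

T_f ≈ 66.3 °C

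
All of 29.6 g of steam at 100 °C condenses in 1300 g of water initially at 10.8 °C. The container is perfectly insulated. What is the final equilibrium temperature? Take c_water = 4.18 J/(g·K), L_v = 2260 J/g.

T_f ≈ 24.8 °C

Net heat exchanged in the isolated system is zero:
condense steam: −29.6·2260 = −66896
  condensed water 100 °C→T: 123.73(T − 100)
  original water: 5434(T − 10.8)
5557.7 T = 66896 + 12373 + 58687 = 137956
T ≈ 24.82 °C (< 100 °C, so full condensation is consistent).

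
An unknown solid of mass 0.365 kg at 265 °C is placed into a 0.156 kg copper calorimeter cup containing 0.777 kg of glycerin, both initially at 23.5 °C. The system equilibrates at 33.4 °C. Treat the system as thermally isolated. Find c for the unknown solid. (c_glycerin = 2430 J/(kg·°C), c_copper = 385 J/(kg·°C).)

c ≈ 228 J/(kg·°C)

Net heat exchanged in the isolated system is zero:
0.365·c·(33.4 − 265) + 0.777·2430·(33.4 − 23.5) + 0.156·385·(33.4 − 23.5) = 0
-84.53 c = -19287
c = -19287/-84.53 ≈ 228.2 J/(kg·°C)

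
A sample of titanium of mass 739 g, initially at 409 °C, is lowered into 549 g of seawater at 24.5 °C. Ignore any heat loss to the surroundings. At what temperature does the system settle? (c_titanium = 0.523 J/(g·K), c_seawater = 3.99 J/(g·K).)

T_f ≈ 82.2 °C

Net heat exchanged in the isolated system is zero:
739×0.523×(T − 409) + 549×3.99×(T − 24.5) = 0
(386.5 + 2190.5) T = 386.5×409 + 2190.5×24.5
T ≈ 82.17 °C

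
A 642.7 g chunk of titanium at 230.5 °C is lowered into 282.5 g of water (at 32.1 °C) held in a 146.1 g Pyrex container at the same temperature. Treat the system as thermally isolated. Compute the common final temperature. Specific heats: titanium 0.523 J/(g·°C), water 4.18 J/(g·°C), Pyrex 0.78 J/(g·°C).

T_f ≈ 73.0 °C

Heat gained plus heat lost sum to zero:
642.7·0.523·(T − 230.5) + 282.5·4.18·(T − 32.1) + 146.1·0.78·(T − 32.1) = 0
336.13(T − 230.5) + 1180.8(T − 32.1) + 113.96(T − 32.1) = 0
(336.13 + 1180.8 + 113.96) T = 336.13·230.5 + 1180.8·32.1 + 113.96·32.1
T = 119042 / 1630.9 = 73 °C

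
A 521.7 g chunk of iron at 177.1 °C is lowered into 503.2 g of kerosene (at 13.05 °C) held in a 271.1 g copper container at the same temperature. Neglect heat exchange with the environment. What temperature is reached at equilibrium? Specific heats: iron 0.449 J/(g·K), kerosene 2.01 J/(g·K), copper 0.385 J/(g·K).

T_f ≈ 41.5 °C

With ΣQ=0 the equilibrium temperature is the m·c-weighted mean:
T_f = (234.24·177.1 + 1011.4·13.05 + 104.37·13.05) / (234.24 + 1011.4 + 104.37)
    = 56046 / 1350 ≈ 41.51 °C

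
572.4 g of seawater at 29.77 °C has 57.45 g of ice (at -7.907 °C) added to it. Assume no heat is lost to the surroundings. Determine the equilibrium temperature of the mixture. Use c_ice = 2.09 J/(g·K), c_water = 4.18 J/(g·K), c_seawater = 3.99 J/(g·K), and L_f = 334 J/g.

Energy conservation, ΣQ = 0:
warm ice to 0 °C: 57.45·2.09·(0 − (-7.907)) = 949.4
  melt ice: 57.45·334 = 19188
  meltwater 0→T: 57.45·4.18·T = 240.14 T
  seawater cools: 572.4·3.99·(T − 29.77) = 2283.9(T − 29.77)
2524 T = 67991 − 20138 = 47853
T ≈ 18.96 °C. Since T > 0 °C, the all-ice-melts assumption holds.

T_f ≈ 19.0 °C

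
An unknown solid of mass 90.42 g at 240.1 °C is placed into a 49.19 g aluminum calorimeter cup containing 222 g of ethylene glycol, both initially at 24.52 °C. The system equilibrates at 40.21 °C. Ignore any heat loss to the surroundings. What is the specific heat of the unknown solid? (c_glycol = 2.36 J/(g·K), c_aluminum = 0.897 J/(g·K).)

Net heat exchanged in the isolated system is zero:
90.42·c·(40.21 − 240.1) + 222·2.36·(40.21 − 24.52) + 49.19·0.897·(40.21 − 24.52) = 0
-18074 c = -8912.6
c = -8912.6/-18074 ≈ 0.4931 J/(g·K)

c ≈ 0.493 J/(g·K)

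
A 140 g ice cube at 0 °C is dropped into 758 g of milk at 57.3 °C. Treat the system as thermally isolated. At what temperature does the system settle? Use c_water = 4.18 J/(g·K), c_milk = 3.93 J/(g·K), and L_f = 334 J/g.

Conservation of energy gives ΣQ = 0:
latent heat to melt: 140·334 = 46760
  warm the meltwater: 585.2 T
  milk cools: 758·3.93·(T − 57.3) = 2978.9(T − 57.3)
3564.1 T = 170693 − 46760 = 123933
T ≈ 34.77 °C. Since T > 0 °C, the all-ice-melts assumption holds.

T_f ≈ 34.8 °C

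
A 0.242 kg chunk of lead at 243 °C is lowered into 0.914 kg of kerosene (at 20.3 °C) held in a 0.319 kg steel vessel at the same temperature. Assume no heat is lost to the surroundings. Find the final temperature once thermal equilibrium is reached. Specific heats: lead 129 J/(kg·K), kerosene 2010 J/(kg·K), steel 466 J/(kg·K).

T_f ≈ 23.7 °C

Let T be the final temperature. ΣQ_i = 0:
0.242·129·(T − 243) + 0.914·2010·(T − 20.3) + 0.319·466·(T − 20.3) = 0
31.22(T − 243) + 1837.1(T − 20.3) + 148.65(T − 20.3) = 0
2017 T = 47898
T = 47898/2017 ≈ 23.75 °C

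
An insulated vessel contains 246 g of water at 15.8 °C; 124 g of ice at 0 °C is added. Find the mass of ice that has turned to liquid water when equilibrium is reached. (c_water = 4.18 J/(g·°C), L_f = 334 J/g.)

m_melted ≈ 48.6 g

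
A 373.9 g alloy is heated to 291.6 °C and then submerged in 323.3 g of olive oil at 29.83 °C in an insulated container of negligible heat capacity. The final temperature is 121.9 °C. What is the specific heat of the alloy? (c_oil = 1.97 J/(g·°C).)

c ≈ 0.924 J/(g·°C)

Energy conservation, ΣQ = 0:
373.9·c·(121.9 − 291.6) + 323.3·1.97·(121.9 − 29.83) = 0
-63451 c = -58639
c = -58639/-63451 ≈ 0.9242 J/(g·°C)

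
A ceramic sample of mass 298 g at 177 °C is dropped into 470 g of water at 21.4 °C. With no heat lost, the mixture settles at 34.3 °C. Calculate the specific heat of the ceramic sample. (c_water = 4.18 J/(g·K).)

Energy conservation, ΣQ = 0:
298×c×(34.3 − 177) + 470×4.18×(34.3 − 21.4) = 0
-42525 c = -25343
c = -25343/-42525 ≈ 0.596 J/(g·K)

c ≈ 0.596 J/(g·K)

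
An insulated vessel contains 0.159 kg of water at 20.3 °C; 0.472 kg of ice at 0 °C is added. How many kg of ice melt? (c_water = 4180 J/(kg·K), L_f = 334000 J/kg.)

Cooling the water to 0 °C releases 0.159·4180·20.3 = 13492 J.
To melt every bit of ice: 0.472·334000 = 157648 J.
Since 13492 < 157648 J, not all the ice melts; equilibrium is at 0 °C.
m_melt = 13492 / L_f = 0.04039 kg.

m_melted ≈ 0.0404 kg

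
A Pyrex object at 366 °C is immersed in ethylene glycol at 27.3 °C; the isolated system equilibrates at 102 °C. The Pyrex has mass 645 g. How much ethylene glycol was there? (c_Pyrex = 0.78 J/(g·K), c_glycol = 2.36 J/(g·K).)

Energy conservation, ΣQ = 0:
645·0.78·(102 − 366) + m·2.36·(102 − 27.3) = 0
176.29 m = 132818
m = 132818/176.29 ≈ 753.4 g

m ≈ 753 g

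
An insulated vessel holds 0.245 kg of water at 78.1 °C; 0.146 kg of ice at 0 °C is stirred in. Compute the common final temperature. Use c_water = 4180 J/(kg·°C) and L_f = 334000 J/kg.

T_f ≈ 19.1 °C

Conservation of energy gives ΣQ = 0:
fusion: m_ice L_f = 0.146·334000 = 48764
  warm the meltwater: 610.28 T
  water: 1024.1(T − 78.1)
1634.4 T = 79982 − 48764 = 31218
T ≈ 19.10 °C. Since T > 0 °C, the all-ice-melts assumption holds.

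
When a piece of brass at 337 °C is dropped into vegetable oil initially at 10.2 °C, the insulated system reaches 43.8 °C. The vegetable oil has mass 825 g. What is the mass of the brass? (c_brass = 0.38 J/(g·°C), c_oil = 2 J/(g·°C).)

Heat lost by the brass = heat gained by the oil:
m×0.38×(337 − 43.8) = 825×2×(43.8 − 10.2)
111.42 m = 55440  ⇒  m ≈ 497.6 g

m ≈ 498 g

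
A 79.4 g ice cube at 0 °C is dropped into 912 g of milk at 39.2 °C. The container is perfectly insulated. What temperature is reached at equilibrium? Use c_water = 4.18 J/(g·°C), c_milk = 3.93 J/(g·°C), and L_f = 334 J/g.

Net heat exchanged in the isolated system is zero:
latent heat to melt: 79.4×334 = 26520
  meltwater 0→T: 79.4×4.18×T = 331.89 T
  milk cools: 912×3.93×(T − 39.2) = 3584.2(T − 39.2)
3916.1 T = 140499 − 26520 = 113979
T ≈ 29.11 °C (positive, so assuming full melt was valid).

T_f ≈ 29.1 °C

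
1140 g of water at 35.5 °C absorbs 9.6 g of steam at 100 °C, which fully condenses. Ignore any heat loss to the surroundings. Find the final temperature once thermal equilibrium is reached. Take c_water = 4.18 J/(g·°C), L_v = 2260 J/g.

Setting the total heat transfer to zero:
latent heat released on condensation: 9.6·2260 = 21696
  condensate cools 100→T: 9.6·4.18·(T − 100) = 40.13(T − 100)
  original water: 4765.2(T − 35.5)
4805.3 T = 21696 + 4012.8 + 169165 = 194873
T ≈ 40.55 °C, under the boiling point, so the assumption holds.

T_f ≈ 40.6 °C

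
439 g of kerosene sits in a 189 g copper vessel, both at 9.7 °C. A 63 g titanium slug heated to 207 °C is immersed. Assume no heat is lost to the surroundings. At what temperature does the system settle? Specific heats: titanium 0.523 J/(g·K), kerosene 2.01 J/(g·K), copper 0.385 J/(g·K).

T_f = Σ m_i c_i T_i / Σ m_i c_i:
T_f = (32.95*207 + 882.39*9.7 + 72.77*9.7) / (32.95 + 882.39 + 72.77)
    = 16085 / 988.1 ≈ 16.28 °C

T_f ≈ 16.3 °C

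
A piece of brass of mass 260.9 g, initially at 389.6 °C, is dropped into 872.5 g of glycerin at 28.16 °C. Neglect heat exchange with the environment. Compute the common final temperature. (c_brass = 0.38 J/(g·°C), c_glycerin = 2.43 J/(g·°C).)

T_f ≈ 44.3 °C

Heat gained plus heat lost sum to zero:
260.9×0.38×(T − 389.6) + 872.5×2.43×(T − 28.16) = 0
2219.3 T = 98330
T = 98330/2219.3 ≈ 44.31 °C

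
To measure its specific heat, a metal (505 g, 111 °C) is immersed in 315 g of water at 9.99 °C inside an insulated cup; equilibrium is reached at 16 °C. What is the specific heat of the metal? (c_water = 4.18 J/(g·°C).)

c ≈ 0.165 J/(g·°C)

Heat lost by the metal = heat gained by the water:
505×c×(111 − 16) = 315×4.18×(16 − 9.99)
47975 c = 7913.4  ⇒  c ≈ 0.1649 J/(g·°C)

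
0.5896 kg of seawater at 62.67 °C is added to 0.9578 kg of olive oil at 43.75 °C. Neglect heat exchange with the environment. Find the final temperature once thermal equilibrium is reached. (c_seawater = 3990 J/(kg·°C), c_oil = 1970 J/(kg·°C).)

T_f = Σ m_i c_i T_i / Σ m_i c_i:
T_f = (2352.5*62.67 + 1886.9*43.75) / (2352.5 + 1886.9)
    = 229982 / 4239.4 ≈ 54.25 °C

T_f ≈ 54.2 °C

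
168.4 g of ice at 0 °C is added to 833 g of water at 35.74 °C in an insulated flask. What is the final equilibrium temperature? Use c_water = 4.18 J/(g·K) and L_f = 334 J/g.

T_f ≈ 16.3 °C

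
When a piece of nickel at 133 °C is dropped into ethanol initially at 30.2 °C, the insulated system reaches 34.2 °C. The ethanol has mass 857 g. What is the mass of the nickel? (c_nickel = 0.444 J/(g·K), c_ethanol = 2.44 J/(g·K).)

m ≈ 191 g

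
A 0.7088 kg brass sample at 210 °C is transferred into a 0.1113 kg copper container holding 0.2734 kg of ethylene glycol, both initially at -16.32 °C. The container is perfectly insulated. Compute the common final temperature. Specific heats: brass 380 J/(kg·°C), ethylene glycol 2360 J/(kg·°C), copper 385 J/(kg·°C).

T_f ≈ 47.3 °C

Heat gained plus heat lost sum to zero:
0.7088*380*(T − 210) + 0.2734*2360*(T − (-16.32)) + 0.1113*385*(T − (-16.32)) = 0
(269.34 + 645.22 + 42.85) T = 269.34*210 + 645.22*(-16.32) + 42.85*(-16.32)
T = 45333/957.42 ≈ 47.35 °C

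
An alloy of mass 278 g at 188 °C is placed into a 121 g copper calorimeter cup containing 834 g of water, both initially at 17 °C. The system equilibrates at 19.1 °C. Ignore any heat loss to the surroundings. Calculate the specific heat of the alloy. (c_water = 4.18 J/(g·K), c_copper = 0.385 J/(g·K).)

Taking heat into each body as positive, Σ m c ΔT = 0:
278·c·(19.1 − 188) + 834·4.18·(19.1 − 17) + 121·0.385·(19.1 − 17) = 0
-46954 c = -7418.7
c = -7418.7/-46954 ≈ 0.158 J/(g·K)

c ≈ 0.158 J/(g·K)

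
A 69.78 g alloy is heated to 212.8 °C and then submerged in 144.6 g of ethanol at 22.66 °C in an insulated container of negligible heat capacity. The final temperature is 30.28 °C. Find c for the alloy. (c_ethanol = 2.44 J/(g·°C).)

c ≈ 0.211 J/(g·°C)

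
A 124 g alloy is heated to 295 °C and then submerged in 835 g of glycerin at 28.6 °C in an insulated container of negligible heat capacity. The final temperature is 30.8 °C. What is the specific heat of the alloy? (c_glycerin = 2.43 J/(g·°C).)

c ≈ 0.136 J/(g·°C)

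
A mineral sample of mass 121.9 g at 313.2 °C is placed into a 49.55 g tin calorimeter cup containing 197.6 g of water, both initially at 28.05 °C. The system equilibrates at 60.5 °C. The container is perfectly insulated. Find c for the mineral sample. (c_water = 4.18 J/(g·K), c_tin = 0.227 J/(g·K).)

c ≈ 0.882 J/(g·K)

Net heat exchanged in the isolated system is zero:
121.9·c·(60.5 − 313.2) + 197.6·4.18·(60.5 − 28.05) + 49.55·0.227·(60.5 − 28.05) = 0
-30804 c = -27168
c = -27168/-30804 ≈ 0.8819 J/(g·K)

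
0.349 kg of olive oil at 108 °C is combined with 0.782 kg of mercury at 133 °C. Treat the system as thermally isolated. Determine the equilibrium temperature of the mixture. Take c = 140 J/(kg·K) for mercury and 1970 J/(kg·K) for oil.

Net heat exchanged in the isolated system is zero:
0.782*140*(T − 133) + 0.349*1970*(T − 108) = 0
109.48(T − 133) + 687.53(T − 108) = 0
(109.48 + 687.53) T = 109.48*133 + 687.53*108
T = 88814/797.01 ≈ 111.43 °C

T_f ≈ 111.4 °C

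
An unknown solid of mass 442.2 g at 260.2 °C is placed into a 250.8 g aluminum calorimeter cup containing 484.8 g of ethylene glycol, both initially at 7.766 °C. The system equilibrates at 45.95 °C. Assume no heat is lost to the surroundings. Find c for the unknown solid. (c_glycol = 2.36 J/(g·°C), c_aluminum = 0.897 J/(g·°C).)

Setting the total heat transfer to zero:
442.2·c·(45.95 − 260.2) + 484.8·2.36·(45.95 − 7.766) + 250.8·0.897·(45.95 − 7.766) = 0
-94741 c = -52278
c = -52278/-94741 ≈ 0.5518 J/(g·°C)

c ≈ 0.552 J/(g·°C)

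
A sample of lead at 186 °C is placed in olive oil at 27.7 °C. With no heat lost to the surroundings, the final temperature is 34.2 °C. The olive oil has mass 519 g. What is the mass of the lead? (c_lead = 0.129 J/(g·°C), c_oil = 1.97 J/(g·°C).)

|Q_lead| = |Q_oil|:
m·0.129·(186 − 34.2) = 519·1.97·(34.2 − 27.7)
19.58 m = 6645.8  ⇒  m ≈ 339.4 g

m ≈ 339 g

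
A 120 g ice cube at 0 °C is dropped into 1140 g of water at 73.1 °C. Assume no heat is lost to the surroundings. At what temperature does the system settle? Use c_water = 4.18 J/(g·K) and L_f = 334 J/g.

Net heat exchanged in the isolated system is zero:
fusion: m_ice L_f = 120·334 = 40080
  warm the meltwater: 501.6 T
  water: 4765.2(T − 73.1)
5266.8 T = 348336 − 40080 = 308256
T ≈ 58.53 °C. Since T > 0 °C, the all-ice-melts assumption holds.

T_f ≈ 58.5 °C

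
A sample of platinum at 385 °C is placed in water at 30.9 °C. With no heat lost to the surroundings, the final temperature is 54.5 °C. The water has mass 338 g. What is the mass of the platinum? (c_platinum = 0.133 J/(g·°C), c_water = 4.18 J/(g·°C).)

m ≈ 759 g

Heat lost by the platinum = heat gained by the water:
m×0.133×(385 − 54.5) = 338×4.18×(54.5 − 30.9)
43.96 m = 33343  ⇒  m ≈ 758.5 g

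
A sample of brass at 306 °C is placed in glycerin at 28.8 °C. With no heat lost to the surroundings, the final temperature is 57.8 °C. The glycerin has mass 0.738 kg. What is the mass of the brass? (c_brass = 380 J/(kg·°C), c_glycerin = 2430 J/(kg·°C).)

|Q_brass| = |Q_glycerin|:
m·380·(306 − 57.8) = 0.738·2430·(57.8 − 28.8)
94316 m = 52007  ⇒  m ≈ 0.5514 kg

m ≈ 0.551 kg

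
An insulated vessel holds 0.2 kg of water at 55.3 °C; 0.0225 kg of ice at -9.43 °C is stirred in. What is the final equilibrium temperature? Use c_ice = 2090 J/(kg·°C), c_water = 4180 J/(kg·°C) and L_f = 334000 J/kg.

T_f ≈ 41.2 °C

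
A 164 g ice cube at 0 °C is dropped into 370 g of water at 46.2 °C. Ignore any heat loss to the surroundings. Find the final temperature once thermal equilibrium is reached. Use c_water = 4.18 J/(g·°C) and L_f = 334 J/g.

T_f ≈ 7.5 °C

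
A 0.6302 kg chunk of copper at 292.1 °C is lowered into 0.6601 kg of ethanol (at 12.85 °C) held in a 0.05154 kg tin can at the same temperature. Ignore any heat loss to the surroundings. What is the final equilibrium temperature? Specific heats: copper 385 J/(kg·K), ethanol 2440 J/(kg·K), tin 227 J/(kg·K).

Heat gained plus heat lost sum to zero:
0.6302·385·(T − 292.1) + 0.6601·2440·(T − 12.85) + 0.05154·227·(T − 12.85) = 0
(242.63 + 1610.6 + 11.7) T = 242.63·292.1 + 1610.6·12.85 + 11.7·12.85
T ≈ 49.18 °C

T_f ≈ 49.2 °C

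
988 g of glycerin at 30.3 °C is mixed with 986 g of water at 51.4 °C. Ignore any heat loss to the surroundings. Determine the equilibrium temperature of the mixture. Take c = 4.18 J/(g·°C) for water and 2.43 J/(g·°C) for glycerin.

Let T be the final temperature. ΣQ_i = 0:
986×4.18×(T − 51.4) + 988×2.43×(T − 30.3) = 0
6522.3 T = 284590
T ≈ 43.63 °C

T_f ≈ 43.6 °C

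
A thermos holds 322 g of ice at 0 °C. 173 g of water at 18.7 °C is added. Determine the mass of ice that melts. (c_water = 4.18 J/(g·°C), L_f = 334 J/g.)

m_melted ≈ 40.5 g

Water can give up m c ΔT = 173·4.18·18.7 = 13523 J before reaching 0 °C.
Fully melting the ice requires m_ice L_f = 322·334 = 107548 J.
That's not enough to melt it all — equilibrium is at 0 °C with ice remaining.
m_melt = 13523 / L_f = 40.49 g.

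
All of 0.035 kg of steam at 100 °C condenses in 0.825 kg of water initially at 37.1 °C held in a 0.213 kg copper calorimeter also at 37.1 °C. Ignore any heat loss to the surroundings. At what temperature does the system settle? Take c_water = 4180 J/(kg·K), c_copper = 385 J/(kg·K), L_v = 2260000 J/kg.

Conservation of energy gives ΣQ = 0:
steam→water at 100 °C releases m L_v = 0.035·2260000 = 79100
  condensed water 100 °C→T: 146.3(T − 100)
  water warms: 0.825·4180·(T − 37.1) = 3448.5(T − 37.1)
  copper cup: 0.213·385·(T − 37.1) = 82(T − 37.1)
3676.8 T = 79100 + 14630 + 130982 = 224712
T ≈ 61.12 °C (< 100 °C, so full condensation is consistent).

T_f ≈ 61.1 °C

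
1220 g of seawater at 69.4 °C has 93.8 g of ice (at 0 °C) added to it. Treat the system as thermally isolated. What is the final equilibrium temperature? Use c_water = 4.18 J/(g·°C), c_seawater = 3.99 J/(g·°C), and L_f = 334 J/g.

Energy conservation, ΣQ = 0:
latent heat to melt: 93.8·334 = 31329
  warm the meltwater: 392.08 T
  seawater cools: 1220·3.99·(T − 69.4) = 4867.8(T − 69.4)
5259.9 T = 337825 − 31329 = 306496
T ≈ 58.27 °C (positive, so assuming full melt was valid).

T_f ≈ 58.3 °C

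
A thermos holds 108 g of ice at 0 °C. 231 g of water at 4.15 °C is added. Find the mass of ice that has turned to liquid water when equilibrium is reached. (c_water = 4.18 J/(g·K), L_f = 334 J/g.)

m_melted ≈ 12 g

Water can give up m c ΔT = 231×4.18×4.15 = 4007.2 J before reaching 0 °C.
To melt every bit of ice: 108×334 = 36072 J.
4007.2 J < 36072 J, so only part of the ice melts and the system sits at 0 °C.
m_melted×334 = 4007.2  ⇒  m_melted ≈ 12 g.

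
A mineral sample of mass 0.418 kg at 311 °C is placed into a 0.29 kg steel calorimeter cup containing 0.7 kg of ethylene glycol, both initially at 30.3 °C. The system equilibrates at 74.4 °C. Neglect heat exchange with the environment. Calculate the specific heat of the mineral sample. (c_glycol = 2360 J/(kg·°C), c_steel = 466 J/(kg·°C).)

Let T be the final temperature. ΣQ_i = 0:
0.418×c×(74.4 − 311) + 0.7×2360×(74.4 − 30.3) + 0.29×466×(74.4 − 30.3) = 0
-98.9 c = -78813
c = -78813/-98.9 ≈ 796.9 J/(kg·°C)

c ≈ 797 J/(kg·°C)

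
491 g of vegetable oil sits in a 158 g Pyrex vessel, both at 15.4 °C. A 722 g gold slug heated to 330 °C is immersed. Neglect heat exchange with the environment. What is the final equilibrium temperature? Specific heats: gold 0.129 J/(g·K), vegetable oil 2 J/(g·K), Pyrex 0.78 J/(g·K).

T_f ≈ 39.9 °C

Net heat exchanged in the isolated system is zero:
722×0.129×(T − 330) + 491×2×(T − 15.4) + 158×0.78×(T − 15.4) = 0
93.14(T − 330) + 982(T − 15.4) + 123.24(T − 15.4) = 0
(93.14 + 982 + 123.24) T = 93.14×330 + 982×15.4 + 123.24×15.4
T = 47756 / 1198.4 = 39.9 °C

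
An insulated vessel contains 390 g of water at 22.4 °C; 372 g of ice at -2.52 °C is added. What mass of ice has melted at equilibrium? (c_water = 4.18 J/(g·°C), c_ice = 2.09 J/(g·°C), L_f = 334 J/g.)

Heat available from the water dropping to 0 °C: 390·4.18·22.4 = 36516 J.
Warming the ice to 0 °C takes 372·2.09·2.52 = 1959.2 J, leaving 34557 J for melting.
To melt every bit of ice: 372·334 = 124248 J.
34557 J < 124248 J, so only part of the ice melts and the system sits at 0 °C.
Mass melted = 34557/334 ≈ 103.5 g.

m_melted ≈ 103 g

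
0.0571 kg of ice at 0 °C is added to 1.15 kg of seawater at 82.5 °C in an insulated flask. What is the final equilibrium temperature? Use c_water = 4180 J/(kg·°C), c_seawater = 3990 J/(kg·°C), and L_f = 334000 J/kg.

T_f ≈ 74.5 °C

Energy conservation, ΣQ = 0:
latent heat to melt: 0.0571×334000 = 19071; meltwater 0→T: 0.0571×4180×T = 238.68 T; seawater: 4588.5(T − 82.5)
4827.2 T = 378551 − 19071 = 359480
T ≈ 74.47 °C. Since T > 0 °C, the all-ice-melts assumption holds.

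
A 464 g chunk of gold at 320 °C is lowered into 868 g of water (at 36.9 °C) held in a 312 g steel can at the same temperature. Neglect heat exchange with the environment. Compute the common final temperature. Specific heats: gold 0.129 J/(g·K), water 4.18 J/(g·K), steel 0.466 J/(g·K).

T_f ≈ 41.3 °C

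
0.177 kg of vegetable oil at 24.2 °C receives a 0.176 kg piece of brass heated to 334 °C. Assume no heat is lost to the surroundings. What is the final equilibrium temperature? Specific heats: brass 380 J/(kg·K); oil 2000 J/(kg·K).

Net heat exchanged in the isolated system is zero:
0.176·380·(T − 334) + 0.177·2000·(T − 24.2) = 0
(66.88 + 354) T = 66.88·334 + 354·24.2
T ≈ 73.43 °C

T_f ≈ 73.4 °C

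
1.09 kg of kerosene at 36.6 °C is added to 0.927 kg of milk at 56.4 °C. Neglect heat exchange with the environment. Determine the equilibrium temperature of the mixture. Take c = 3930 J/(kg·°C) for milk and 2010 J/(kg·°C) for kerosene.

T_f ≈ 49.0 °C

Heat lost by the milk equals heat gained by the kerosene:
0.927*3930*(56.4 − T) = 1.09*2010*(T − 36.6)
3643.1(56.4 − T) = 2190.9(T − 36.6)
5834 T = 285658  ⇒  T ≈ 48.96 °C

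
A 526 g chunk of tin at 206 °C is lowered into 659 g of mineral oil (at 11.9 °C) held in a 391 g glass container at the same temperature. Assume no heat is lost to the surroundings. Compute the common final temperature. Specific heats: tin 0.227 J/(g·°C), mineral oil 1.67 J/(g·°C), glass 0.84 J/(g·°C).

Heat gained plus heat lost sum to zero:
526·0.227·(T − 206) + 659·1.67·(T − 11.9) + 391·0.84·(T − 11.9) = 0
(119.4 + 1100.5 + 328.44) T = 119.4·206 + 1100.5·11.9 + 328.44·11.9
T ≈ 26.87 °C

T_f ≈ 26.9 °C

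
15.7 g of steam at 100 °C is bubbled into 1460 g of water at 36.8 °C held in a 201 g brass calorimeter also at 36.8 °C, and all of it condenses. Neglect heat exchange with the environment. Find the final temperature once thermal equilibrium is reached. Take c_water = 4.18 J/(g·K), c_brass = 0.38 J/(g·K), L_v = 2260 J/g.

T_f ≈ 43.1 °C

Net heat exchanged in the isolated system is zero:
steam→water at 100 °C releases m L_v = 15.7×2260 = 35482
  condensed water 100 °C→T: 65.63(T − 100)
  water warms: 1460×4.18×(T − 36.8) = 6102.8(T − 36.8)
  cup: 76.38(T − 36.8)
6244.8 T = 35482 + 6562.6 + 227394 = 269438
T ≈ 43.15 °C — below 100 °C, confirming all the steam condensed.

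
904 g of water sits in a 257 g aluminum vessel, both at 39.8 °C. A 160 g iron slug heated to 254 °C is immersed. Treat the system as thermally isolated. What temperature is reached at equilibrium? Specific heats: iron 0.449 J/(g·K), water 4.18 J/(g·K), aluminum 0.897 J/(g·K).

T_f ≈ 43.6 °C

Energy conservation, ΣQ = 0:
160*0.449*(T − 254) + 904*4.18*(T − 39.8) + 257*0.897*(T − 39.8) = 0
71.84(T − 254) + 3778.7(T − 39.8) + 230.53(T − 39.8) = 0
4081.1 T = 177815
T = 177815 / 4081.1 = 43.6 °C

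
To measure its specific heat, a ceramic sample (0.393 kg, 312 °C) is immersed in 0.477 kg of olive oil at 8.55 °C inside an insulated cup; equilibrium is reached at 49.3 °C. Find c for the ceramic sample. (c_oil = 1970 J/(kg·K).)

c ≈ 371 J/(kg·K)

m_s c (T_s − T_f) = m_oil c_oil (T_f − T_0):
0.393×c×(312 − 49.3) = 0.477×1970×(49.3 − 8.55)
103.24 c = 38292  ⇒  c ≈ 370.9 J/(kg·K)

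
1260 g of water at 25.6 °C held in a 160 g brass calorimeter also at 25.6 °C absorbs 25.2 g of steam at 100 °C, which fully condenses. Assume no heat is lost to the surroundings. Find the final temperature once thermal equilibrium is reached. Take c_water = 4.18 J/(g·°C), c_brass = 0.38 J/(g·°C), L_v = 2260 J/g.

T_f ≈ 37.5 °C

Heat gained plus heat lost sum to zero:
steam→water at 100 °C releases m L_v = 25.2·2260 = 56952; condensate cools 100→T: 25.2·4.18·(T − 100) = 105.34(T − 100); water warms: 1260·4.18·(T − 25.6) = 5266.8(T − 25.6); cup: 60.8(T − 25.6)
5432.9 T = 56952 + 10534 + 136387 = 203872
T ≈ 37.53 °C, under the boiling point, so the assumption holds.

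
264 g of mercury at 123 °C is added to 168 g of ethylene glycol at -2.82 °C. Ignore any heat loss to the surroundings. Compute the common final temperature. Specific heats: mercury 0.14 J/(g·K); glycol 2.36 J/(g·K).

T_f ≈ 7.9 °C

With ΣQ=0 the equilibrium temperature is the m·c-weighted mean:
T_f = (36.96·123 + 396.48·(-2.82)) / (36.96 + 396.48)
    = 3428 / 433.44 ≈ 7.91 °C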